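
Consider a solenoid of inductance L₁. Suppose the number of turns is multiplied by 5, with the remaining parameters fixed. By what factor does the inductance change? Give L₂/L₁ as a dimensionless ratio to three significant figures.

For a solenoid, L ∝ μᵣN²A/ℓ.
L₂/L₁ = (5)^2 = 25.0.

L₂/L₁ = 25.0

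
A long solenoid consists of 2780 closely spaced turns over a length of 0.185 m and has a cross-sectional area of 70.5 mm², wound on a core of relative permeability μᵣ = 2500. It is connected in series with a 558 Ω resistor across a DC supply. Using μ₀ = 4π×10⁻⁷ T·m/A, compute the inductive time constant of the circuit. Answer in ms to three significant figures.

A = 70.5 mm² = 7.050×10^-5 m².
L = μ₀μᵣN²A/ℓ = (4π×10⁻⁷)(2500)(2780)²(7.050×10^-5)/(0.185) = 9.252 H.
τ = L/R = (9.252)/(558) = 1.658×10^-2 s.

τ ≈ 16.6 ms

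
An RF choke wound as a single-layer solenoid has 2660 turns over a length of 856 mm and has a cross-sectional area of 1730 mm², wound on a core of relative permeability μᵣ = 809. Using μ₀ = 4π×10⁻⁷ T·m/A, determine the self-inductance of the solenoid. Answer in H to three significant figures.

L ≈ 14.5 H

A = 1730 mm² = 1.730×10^-3 m².
For a long solenoid, L = μ₀μᵣN²A/ℓ.
L = (4π×10⁻⁷)(809)(2660)²(1.730×10^-3)/(0.856 m) = 14.54 H.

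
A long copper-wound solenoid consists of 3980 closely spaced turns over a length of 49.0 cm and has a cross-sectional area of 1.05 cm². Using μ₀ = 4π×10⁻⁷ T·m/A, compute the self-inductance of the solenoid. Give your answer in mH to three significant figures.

L ≈ 4.27 mH

A = 1.05 cm² = 1.050×10^-4 m².
For a long solenoid, L = μ₀N²A/ℓ.
L = (4π×10⁻⁷)(3980)²(1.050×10^-4)/(0.49 m) = 4.265×10^-3 H.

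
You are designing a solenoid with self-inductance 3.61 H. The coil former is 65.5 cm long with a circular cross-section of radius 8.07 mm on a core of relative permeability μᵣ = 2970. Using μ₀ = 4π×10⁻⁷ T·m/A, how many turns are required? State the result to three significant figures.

A = πr² = π(8.070×10^-3 m)² = 2.046×10^-4 m².
From L = μ₀μᵣN²A/ℓ, N = √(Lℓ / (μ₀μᵣA)).
N = √[(3.61)(0.655) / ((4π×10⁻⁷)(2970)×2.046×10^-4)] = √(3.097×10^6) ≈ 1759.7.

N ≈ 1760 turns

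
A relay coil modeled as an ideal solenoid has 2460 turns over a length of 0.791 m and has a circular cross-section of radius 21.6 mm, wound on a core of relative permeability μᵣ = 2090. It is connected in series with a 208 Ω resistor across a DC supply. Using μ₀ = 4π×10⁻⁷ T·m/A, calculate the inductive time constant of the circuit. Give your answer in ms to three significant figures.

A = πr² = π(2.160×10^-2 m)² = 1.466×10^-3 m².
L = μ₀μᵣN²A/ℓ = (4π×10⁻⁷)(2090)(2460)²(1.466×10^-3)/(0.791) = 29.45 H.
τ = L/R = (29.45)/(208) = 0.1416 s.

τ ≈ 142 ms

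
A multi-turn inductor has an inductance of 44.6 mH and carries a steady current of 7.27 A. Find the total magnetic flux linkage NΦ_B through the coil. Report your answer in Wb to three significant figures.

NΦ_B ≈ 0.324 Wb

From L = NΦ_B/I, the flux linkage is NΦ_B = LI.
NΦ_B = (4.460×10^-2 H)(7.27 A) = 0.3242 Wb.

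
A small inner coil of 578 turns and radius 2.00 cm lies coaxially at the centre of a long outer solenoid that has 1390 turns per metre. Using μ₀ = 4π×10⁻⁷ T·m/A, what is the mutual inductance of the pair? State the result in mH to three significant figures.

M ≈ 1.27 mH

The outer solenoid produces a uniform field B₁ = μ₀n₁I₁ across the inner coil,
so the flux linkage is N₂Φ = N₂B₁A₂ = μ₀n₁N₂A₂·I₁, giving M = μ₀n₁N₂A₂.
A₂ = πr² = π(2.000×10^-2 m)² = 1.257×10^-3 m².
M = (4π×10⁻⁷)(1390)(578)(1.257×10^-3) = 1.269×10^-3 H.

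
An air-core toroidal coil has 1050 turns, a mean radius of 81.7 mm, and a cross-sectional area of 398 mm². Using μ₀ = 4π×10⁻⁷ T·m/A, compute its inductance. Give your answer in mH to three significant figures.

For a thin toroid, L = μ₀N²A/(2πR).
L = (4π×10⁻⁷)(1050)²(3.980×10^-4) / (2π×8.170×10^-2 m) = 1.074×10^-3 H.

L ≈ 1.07 mH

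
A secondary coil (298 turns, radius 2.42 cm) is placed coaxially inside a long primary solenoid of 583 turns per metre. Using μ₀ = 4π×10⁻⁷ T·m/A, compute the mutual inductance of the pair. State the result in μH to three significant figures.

M ≈ 402 μH

The outer solenoid produces a uniform field B₁ = μ₀n₁I₁ across the inner coil,
so the flux linkage is N₂Φ = N₂B₁A₂ = μ₀n₁N₂A₂·I₁, giving M = μ₀n₁N₂A₂.
A₂ = πr² = π(2.420×10^-2 m)² = 1.840×10^-3 m².
M = (4π×10⁻⁷)(583)(298)(1.840×10^-3) = 4.017×10^-4 H.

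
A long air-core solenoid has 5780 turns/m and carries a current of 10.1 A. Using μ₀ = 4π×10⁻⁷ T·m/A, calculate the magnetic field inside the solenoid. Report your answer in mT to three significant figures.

Inside a long solenoid, B = μ₀nI.
B = (4π×10⁻⁷)(5.780×10^3 m⁻¹)(10.1 A) = 7.336×10^-2 T.

B ≈ 73.4 mT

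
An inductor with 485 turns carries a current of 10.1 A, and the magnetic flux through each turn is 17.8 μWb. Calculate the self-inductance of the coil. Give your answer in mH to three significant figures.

L ≈ 0.855 mH

Self-inductance is defined by L = NΦ_B/I (flux linkage over current).
L = (485)(1.780×10^-5 Wb)/(10.1 A) = 8.548×10^-4 H.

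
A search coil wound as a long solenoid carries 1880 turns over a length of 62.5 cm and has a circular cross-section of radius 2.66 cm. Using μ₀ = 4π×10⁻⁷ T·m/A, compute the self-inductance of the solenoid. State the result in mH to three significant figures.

L ≈ 15.8 mH

A = πr² = π(2.660×10^-2 m)² = 2.223×10^-3 m².
For a long solenoid, L = μ₀N²A/ℓ.
L = (4π×10⁻⁷)(1880)²(2.223×10^-3)/(0.625 m) = 1.580×10^-2 H.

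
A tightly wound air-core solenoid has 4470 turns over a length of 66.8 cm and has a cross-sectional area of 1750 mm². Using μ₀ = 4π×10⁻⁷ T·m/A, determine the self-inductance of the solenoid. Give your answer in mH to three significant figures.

A = 1750 mm² = 1.750×10^-3 m².
For a long solenoid, L = μ₀N²A/ℓ.
L = (4π×10⁻⁷)(4470)²(1.750×10^-3)/(0.668 m) = 6.578×10^-2 H.

L ≈ 65.8 mH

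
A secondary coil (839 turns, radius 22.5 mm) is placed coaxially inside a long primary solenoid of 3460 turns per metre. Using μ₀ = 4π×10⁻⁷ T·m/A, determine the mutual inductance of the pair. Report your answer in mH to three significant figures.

The outer solenoid produces a uniform field B₁ = μ₀n₁I₁ across the inner coil,
so the flux linkage is N₂Φ = N₂B₁A₂ = μ₀n₁N₂A₂·I₁, giving M = μ₀n₁N₂A₂.
A₂ = πr² = π(2.250×10^-2 m)² = 1.590×10^-3 m².
M = (4π×10⁻⁷)(3460)(839)(1.590×10^-3) = 5.802×10^-3 H.

M ≈ 5.80 mH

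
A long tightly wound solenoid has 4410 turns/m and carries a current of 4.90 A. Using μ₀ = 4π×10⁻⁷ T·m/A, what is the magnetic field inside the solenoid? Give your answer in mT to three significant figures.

B ≈ 27.2 mT

Inside a long solenoid, B = μ₀nI.
B = (4π×10⁻⁷)(4.410×10^3 m⁻¹)(4.90 A) = 2.715×10^-2 T.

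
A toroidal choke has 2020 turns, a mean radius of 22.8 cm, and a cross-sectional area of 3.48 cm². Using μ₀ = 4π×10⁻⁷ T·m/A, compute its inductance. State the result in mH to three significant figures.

For a thin toroid, L = μ₀N²A/(2πR).
L = (4π×10⁻⁷)(2020)²(3.480×10^-4) / (2π×0.228 m) = 1.246×10^-3 H.

L ≈ 1.25 mH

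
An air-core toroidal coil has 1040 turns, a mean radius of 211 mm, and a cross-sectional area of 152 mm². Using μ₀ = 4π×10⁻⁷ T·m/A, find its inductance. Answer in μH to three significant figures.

L ≈ 156 μH

For a thin toroid, L = μ₀N²A/(2πR).
L = (4π×10⁻⁷)(1040)²(1.520×10^-4) / (2π×0.211 m) = 1.558×10^-4 H.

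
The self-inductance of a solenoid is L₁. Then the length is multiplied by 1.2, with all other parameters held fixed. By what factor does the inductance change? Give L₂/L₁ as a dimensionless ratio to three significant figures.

For a solenoid, L ∝ μᵣN²A/ℓ.
L₂/L₁ = (1.2)^-1 = 0.833.

L₂/L₁ = 0.833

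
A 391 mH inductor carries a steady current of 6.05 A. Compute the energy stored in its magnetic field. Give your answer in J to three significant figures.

Stored magnetic energy: U = ½LI².
U = ½(0.391 H)(6.05 A)² = 7.156 J.

U ≈ 7.16 J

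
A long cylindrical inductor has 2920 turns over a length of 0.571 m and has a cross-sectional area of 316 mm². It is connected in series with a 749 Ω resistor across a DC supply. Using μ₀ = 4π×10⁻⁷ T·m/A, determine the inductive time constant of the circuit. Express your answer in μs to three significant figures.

τ ≈ 7.92 μs

A = 316 mm² = 3.160×10^-4 m².
L = μ₀N²A/ℓ = (4π×10⁻⁷)(2920)²(3.160×10^-4)/(0.571) = 5.930×10^-3 H.
τ = L/R = (5.930×10^-3)/(749) = 7.917×10^-6 s.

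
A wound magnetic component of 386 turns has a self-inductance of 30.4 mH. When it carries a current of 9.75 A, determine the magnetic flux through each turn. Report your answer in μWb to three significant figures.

Φ_B ≈ 768 μWb

From L = NΦ_B/I, the flux per turn is Φ_B = LI/N.
Φ_B = (3.040×10^-2 H)(9.75 A)/386 = 7.679×10^-4 Wb.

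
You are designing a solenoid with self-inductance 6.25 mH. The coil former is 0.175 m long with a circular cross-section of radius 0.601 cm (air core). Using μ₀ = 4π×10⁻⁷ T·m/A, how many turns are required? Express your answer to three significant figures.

A = πr² = π(6.010×10^-3 m)² = 1.1347×10^-4 m².
From L = μ₀N²A/ℓ, N = √(Lℓ / (μ₀A)).
N = √[(6.250×10^-3)(0.175) / ((4π×10⁻⁷)×1.1347×10^-4)] = √(7.670×10^6) ≈ 2769.5.

N ≈ 2770 turns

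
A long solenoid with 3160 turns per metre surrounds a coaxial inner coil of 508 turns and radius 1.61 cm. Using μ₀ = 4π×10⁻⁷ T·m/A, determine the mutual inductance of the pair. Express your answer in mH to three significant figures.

The outer solenoid produces a uniform field B₁ = μ₀n₁I₁ across the inner coil,
so the flux linkage is N₂Φ = N₂B₁A₂ = μ₀n₁N₂A₂·I₁, giving M = μ₀n₁N₂A₂.
A₂ = πr² = π(1.610×10^-2 m)² = 8.143×10^-4 m².
M = (4π×10⁻⁷)(3160)(508)(8.143×10^-4) = 1.643×10^-3 H.

M ≈ 1.64 mH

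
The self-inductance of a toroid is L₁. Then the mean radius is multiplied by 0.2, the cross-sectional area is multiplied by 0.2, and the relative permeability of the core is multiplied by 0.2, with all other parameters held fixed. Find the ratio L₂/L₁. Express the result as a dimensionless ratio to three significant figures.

L₂/L₁ = 0.200

For a toroid, L ∝ μᵣN²A/R.
L₂/L₁ = (0.2)^-1 × (0.2) × (0.2) = 0.200.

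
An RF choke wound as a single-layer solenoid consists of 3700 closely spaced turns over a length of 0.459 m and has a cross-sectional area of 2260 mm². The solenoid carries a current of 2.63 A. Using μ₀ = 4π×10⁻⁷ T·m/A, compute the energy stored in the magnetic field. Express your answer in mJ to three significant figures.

A = 2260 mm² = 2.260×10^-3 m².
L = μ₀N²A/ℓ = (4π×10⁻⁷)(3700)²(2.260×10^-3)/(0.459) = 8.471×10^-2 H.
U = ½LI² = ½(8.471×10^-2)(2.63)² = 0.2929 J.

U ≈ 293 mJ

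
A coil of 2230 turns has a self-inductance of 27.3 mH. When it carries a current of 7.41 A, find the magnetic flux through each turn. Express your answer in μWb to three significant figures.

Φ_B ≈ 90.7 μWb

From L = NΦ_B/I, the flux per turn is Φ_B = LI/N.
Φ_B = (2.730×10^-2 H)(7.41 A)/2230 = 9.071×10^-5 Wb.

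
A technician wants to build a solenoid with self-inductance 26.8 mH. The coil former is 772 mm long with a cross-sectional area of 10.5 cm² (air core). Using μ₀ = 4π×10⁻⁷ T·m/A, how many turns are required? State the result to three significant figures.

N ≈ 3960 turns

A = 10.5 cm² = 1.050×10^-3 m².
From L = μ₀N²A/ℓ, N = √(Lℓ / (μ₀A)).
N = √[(2.680×10^-2)(0.772) / ((4π×10⁻⁷)×1.050×10^-3)] = √(1.568×10^7) ≈ 3959.8.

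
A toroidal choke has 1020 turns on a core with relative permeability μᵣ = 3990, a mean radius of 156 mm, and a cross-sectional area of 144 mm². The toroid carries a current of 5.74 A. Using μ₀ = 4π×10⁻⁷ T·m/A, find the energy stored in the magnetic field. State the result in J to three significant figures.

L = μ₀μᵣN²A/(2πR) = (4π×10⁻⁷)(3990)(1020)²(1.440×10^-4)/(2π×0.156) = 0.7664 H.
U = ½LI² = ½(0.7664)(5.74)² = 12.63 J.

U ≈ 12.6 J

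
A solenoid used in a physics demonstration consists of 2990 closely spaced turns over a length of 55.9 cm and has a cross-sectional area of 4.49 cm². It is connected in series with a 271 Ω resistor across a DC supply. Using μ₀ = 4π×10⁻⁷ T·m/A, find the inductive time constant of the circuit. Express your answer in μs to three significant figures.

A = 4.49 cm² = 4.490×10^-4 m².
L = μ₀N²A/ℓ = (4π×10⁻⁷)(2990)²(4.490×10^-4)/(0.559) = 9.024×10^-3 H.
τ = L/R = (9.024×10^-3)/(271) = 3.330×10^-5 s.

τ ≈ 33.3 μs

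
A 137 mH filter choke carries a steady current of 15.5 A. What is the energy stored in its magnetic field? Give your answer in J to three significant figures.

Stored magnetic energy: U = ½LI².
U = ½(0.137 H)(15.5 A)² = 16.46 J.

U ≈ 16.5 J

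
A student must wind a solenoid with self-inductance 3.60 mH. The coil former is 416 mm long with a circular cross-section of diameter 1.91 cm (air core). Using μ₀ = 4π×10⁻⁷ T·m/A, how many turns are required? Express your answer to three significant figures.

A = π(d/2)² = π(9.550×10^-3 m)² = 2.865×10^-4 m².
From L = μ₀N²A/ℓ, N = √(Lℓ / (μ₀A)).
N = √[(3.600×10^-3)(0.416) / ((4π×10⁻⁷)×2.865×10^-4)] = √(4.159×10^6) ≈ 2039.5.

N ≈ 2040 turns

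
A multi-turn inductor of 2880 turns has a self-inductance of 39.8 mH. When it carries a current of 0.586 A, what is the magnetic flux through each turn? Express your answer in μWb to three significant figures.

From L = NΦ_B/I, the flux per turn is Φ_B = LI/N.
Φ_B = (3.980×10^-2 H)(0.586 A)/2880 = 8.098×10^-6 Wb.

Φ_B ≈ 8.10 μWb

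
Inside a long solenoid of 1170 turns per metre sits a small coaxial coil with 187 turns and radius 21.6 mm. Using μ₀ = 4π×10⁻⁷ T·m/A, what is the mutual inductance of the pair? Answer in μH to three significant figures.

The outer solenoid produces a uniform field B₁ = μ₀n₁I₁ across the inner coil,
so the flux linkage is N₂Φ = N₂B₁A₂ = μ₀n₁N₂A₂·I₁, giving M = μ₀n₁N₂A₂.
A₂ = πr² = π(2.160×10^-2 m)² = 1.466×10^-3 m².
M = (4π×10⁻⁷)(1170)(187)(1.466×10^-3) = 4.030×10^-4 H.

M ≈ 403 μH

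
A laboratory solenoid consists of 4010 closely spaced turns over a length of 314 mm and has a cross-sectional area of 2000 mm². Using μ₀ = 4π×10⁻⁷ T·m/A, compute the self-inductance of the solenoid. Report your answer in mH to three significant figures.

L ≈ 129 mH

A = 2000 mm² = 2.000×10^-3 m².
For a long solenoid, L = μ₀N²A/ℓ.
L = (4π×10⁻⁷)(4010)²(2.000×10^-3)/(0.314 m) = 0.1287 H.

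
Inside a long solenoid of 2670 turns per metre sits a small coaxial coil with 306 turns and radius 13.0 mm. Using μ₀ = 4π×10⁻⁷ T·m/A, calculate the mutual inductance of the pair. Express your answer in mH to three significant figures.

M ≈ 0.545 mH

The outer solenoid produces a uniform field B₁ = μ₀n₁I₁ across the inner coil,
so the flux linkage is N₂Φ = N₂B₁A₂ = μ₀n₁N₂A₂·I₁, giving M = μ₀n₁N₂A₂.
A₂ = πr² = π(1.300×10^-2 m)² = 5.309×10^-4 m².
M = (4π×10⁻⁷)(2670)(306)(5.309×10^-4) = 5.451×10^-4 H.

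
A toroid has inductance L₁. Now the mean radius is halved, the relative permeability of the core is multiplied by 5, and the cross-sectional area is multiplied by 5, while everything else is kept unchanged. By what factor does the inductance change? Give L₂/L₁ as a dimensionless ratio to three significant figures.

For a toroid, L ∝ μᵣN²A/R.
L₂/L₁ = (0.5)^-1 × (5) × (5) = 50.0.

L₂/L₁ = 50.0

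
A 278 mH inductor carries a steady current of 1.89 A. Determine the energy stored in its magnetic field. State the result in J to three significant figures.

Stored magnetic energy: U = ½LI².
U = ½(0.278 H)(1.89 A)² = 0.4965 J.

U ≈ 0.497 J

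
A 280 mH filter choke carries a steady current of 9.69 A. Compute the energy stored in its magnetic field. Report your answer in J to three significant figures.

Stored magnetic energy: U = ½LI².
U = ½(0.28 H)(9.69 A)² = 13.145 J.

U ≈ 13.1 J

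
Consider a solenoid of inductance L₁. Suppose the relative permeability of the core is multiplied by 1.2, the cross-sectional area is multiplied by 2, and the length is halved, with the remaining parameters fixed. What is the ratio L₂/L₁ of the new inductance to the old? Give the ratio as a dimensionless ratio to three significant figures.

For a solenoid, L ∝ μᵣN²A/ℓ.
L₂/L₁ = (1.2) × (2) × (0.5)^-1 = 4.80.

L₂/L₁ = 4.80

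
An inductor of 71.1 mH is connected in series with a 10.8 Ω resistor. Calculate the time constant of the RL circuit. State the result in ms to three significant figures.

τ = L/R = (7.110×10^-2 H)/(10.8 Ω) = 6.583×10^-3 s.

τ ≈ 6.58 ms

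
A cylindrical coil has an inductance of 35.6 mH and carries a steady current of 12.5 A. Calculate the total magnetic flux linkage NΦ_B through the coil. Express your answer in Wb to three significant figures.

NΦ_B ≈ 0.445 Wb

From L = NΦ_B/I, the flux linkage is NΦ_B = LI.
NΦ_B = (3.560×10^-2 H)(12.5 A) = 0.445 Wb.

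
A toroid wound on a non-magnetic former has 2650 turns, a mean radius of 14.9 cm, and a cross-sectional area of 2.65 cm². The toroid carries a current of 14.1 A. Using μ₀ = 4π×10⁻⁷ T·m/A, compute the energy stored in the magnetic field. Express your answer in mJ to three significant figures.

L = μ₀N²A/(2πR) = (4π×10⁻⁷)(2650)²(2.650×10^-4)/(2π×0.149) = 2.498×10^-3 H.
U = ½LI² = ½(2.498×10^-3)(14.1)² = 0.2483 J.

U ≈ 248 mJ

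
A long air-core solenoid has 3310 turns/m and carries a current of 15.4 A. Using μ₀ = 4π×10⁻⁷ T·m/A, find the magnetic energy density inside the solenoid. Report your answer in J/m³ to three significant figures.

u ≈ 1630 J/m³

B = μ₀nI = (4π×10⁻⁷)(3.310×10^3)(15.4) = 6.406×10^-2 T.
u = B²/(2μ₀) = (6.406×10^-2)²/(2×4π×10⁻⁷) = 1.633×10^3 J/m³.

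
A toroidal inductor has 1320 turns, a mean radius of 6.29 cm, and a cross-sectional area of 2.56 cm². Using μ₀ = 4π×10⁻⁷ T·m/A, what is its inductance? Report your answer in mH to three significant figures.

For a thin toroid, L = μ₀N²A/(2πR).
L = (4π×10⁻⁷)(1320)²(2.560×10^-4) / (2π×6.290×10^-2 m) = 1.418×10^-3 H.

L ≈ 1.42 mH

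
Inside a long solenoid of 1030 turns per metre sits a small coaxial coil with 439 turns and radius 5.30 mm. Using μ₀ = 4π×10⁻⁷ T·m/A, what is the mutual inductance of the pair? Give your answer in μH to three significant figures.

M ≈ 50.1 μH

The outer solenoid produces a uniform field B₁ = μ₀n₁I₁ across the inner coil,
so the flux linkage is N₂Φ = N₂B₁A₂ = μ₀n₁N₂A₂·I₁, giving M = μ₀n₁N₂A₂.
A₂ = πr² = π(5.300×10^-3 m)² = 8.8247×10^-5 m².
M = (4π×10⁻⁷)(1030)(439)(8.8247×10^-5) = 5.014×10^-5 H.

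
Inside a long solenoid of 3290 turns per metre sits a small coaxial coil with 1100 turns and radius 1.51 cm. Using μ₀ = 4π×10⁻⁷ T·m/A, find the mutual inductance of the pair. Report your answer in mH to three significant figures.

The outer solenoid produces a uniform field B₁ = μ₀n₁I₁ across the inner coil,
so the flux linkage is N₂Φ = N₂B₁A₂ = μ₀n₁N₂A₂·I₁, giving M = μ₀n₁N₂A₂.
A₂ = πr² = π(1.510×10^-2 m)² = 7.163×10^-4 m².
M = (4π×10⁻⁷)(3290)(1100)(7.163×10^-4) = 3.258×10^-3 H.

M ≈ 3.26 mH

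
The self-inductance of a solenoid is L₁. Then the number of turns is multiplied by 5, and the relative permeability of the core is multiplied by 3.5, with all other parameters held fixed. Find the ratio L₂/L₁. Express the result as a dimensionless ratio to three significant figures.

For a solenoid, L ∝ μᵣN²A/ℓ.
L₂/L₁ = (5)^2 × (3.5) = 87.5.

L₂/L₁ = 87.5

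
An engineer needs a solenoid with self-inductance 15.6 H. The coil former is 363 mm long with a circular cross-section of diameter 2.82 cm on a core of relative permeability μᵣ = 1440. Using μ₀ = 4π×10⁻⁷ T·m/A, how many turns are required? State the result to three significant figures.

N ≈ 2240 turns

A = π(d/2)² = π(1.410×10^-2 m)² = 6.246×10^-4 m².
From L = μ₀μᵣN²A/ℓ, N = √(Lℓ / (μ₀μᵣA)).
N = √[(15.6)(0.363) / ((4π×10⁻⁷)(1440)×6.246×10^-4)] = √(5.010×10^6) ≈ 2238.4.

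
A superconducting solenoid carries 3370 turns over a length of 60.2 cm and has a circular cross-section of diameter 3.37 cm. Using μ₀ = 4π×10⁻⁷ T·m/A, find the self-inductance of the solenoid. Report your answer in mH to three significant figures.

A = π(d/2)² = π(1.685×10^-2 m)² = 8.920×10^-4 m².
For a long solenoid, L = μ₀N²A/ℓ.
L = (4π×10⁻⁷)(3370)²(8.920×10^-4)/(0.602 m) = 2.1146×10^-2 H.

L ≈ 21.1 mH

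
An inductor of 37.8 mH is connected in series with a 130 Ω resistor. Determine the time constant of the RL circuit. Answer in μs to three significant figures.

τ = L/R = (3.780×10^-2 H)/(130 Ω) = 2.908×10^-4 s.

τ ≈ 291 μs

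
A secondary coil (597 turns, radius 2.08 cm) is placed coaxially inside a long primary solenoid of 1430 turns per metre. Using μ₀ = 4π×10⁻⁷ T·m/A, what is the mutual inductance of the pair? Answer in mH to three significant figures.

The outer solenoid produces a uniform field B₁ = μ₀n₁I₁ across the inner coil,
so the flux linkage is N₂Φ = N₂B₁A₂ = μ₀n₁N₂A₂·I₁, giving M = μ₀n₁N₂A₂.
A₂ = πr² = π(2.080×10^-2 m)² = 1.359×10^-3 m².
M = (4π×10⁻⁷)(1430)(597)(1.359×10^-3) = 1.458×10^-3 H.

M ≈ 1.46 mH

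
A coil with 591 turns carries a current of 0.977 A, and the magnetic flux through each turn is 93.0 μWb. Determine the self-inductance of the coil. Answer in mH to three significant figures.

Self-inductance is defined by L = NΦ_B/I (flux linkage over current).
L = (591)(9.300×10^-5 Wb)/(0.977 A) = 5.626×10^-2 H.

L ≈ 56.3 mH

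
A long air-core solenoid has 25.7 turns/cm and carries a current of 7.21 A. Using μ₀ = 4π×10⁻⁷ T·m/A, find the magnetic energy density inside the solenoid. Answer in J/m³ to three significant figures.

B = μ₀nI = (4π×10⁻⁷)(2.570×10^3)(7.21) = 2.329×10^-2 T.
u = B²/(2μ₀) = (2.329×10^-2)²/(2×4π×10⁻⁷) = 215.7 J/m³.

u ≈ 216 J/m³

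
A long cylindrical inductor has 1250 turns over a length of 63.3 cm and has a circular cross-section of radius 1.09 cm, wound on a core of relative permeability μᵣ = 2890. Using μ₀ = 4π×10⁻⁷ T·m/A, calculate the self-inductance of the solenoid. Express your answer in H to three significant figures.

A = πr² = π(1.090×10^-2 m)² = 3.733×10^-4 m².
For a long solenoid, L = μ₀μᵣN²A/ℓ.
L = (4π×10⁻⁷)(2890)(1250)²(3.733×10^-4)/(0.633 m) = 3.346 H.

L ≈ 3.35 H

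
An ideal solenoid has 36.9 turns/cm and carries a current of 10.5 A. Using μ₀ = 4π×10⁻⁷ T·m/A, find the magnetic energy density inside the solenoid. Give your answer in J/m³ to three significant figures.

B = μ₀nI = (4π×10⁻⁷)(3.690×10^3)(10.5) = 4.869×10^-2 T.
u = B²/(2μ₀) = (4.869×10^-2)²/(2×4π×10⁻⁷) = 943.2 J/m³.

u ≈ 943 J/m³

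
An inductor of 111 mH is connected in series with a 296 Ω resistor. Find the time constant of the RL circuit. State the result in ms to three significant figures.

τ = L/R = (0.111 H)/(296 Ω) = 3.750×10^-4 s.

τ ≈ 0.375 ms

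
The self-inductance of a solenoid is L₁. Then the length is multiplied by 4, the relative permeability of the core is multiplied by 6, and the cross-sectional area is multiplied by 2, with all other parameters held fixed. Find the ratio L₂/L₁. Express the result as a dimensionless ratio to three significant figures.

L₂/L₁ = 3.00

For a solenoid, L ∝ μᵣN²A/ℓ.
L₂/L₁ = (4)^-1 × (6) × (2) = 3.00.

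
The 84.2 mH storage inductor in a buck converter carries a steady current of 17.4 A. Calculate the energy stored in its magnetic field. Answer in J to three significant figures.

U ≈ 12.7 J

Stored magnetic energy: U = ½LI².
U = ½(8.420×10^-2 H)(17.4 A)² = 12.746 J.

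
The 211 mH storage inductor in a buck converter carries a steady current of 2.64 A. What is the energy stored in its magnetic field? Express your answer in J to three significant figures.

U ≈ 0.735 J

Stored magnetic energy: U = ½LI².
U = ½(0.211 H)(2.64 A)² = 0.7353 J.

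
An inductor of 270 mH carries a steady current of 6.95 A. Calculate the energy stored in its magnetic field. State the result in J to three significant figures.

U ≈ 6.52 J

Stored magnetic energy: U = ½LI².
U = ½(0.27 H)(6.95 A)² = 6.521 J.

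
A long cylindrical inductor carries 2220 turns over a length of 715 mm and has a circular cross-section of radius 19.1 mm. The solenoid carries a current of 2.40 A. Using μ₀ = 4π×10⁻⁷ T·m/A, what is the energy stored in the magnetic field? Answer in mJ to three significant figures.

A = πr² = π(1.910×10^-2 m)² = 1.146×10^-3 m².
L = μ₀N²A/ℓ = (4π×10⁻⁷)(2220)²(1.146×10^-3)/(0.715) = 9.927×10^-3 H.
U = ½LI² = ½(9.927×10^-3)(2.40)² = 2.859×10^-2 J.

U ≈ 28.6 mJ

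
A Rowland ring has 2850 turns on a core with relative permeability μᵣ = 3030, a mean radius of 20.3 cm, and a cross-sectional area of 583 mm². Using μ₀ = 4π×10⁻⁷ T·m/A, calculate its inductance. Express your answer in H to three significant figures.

L ≈ 14.1 H

For a thin toroid, L = μ₀μᵣN²A/(2πR).
L = (4π×10⁻⁷)(3030)(2850)²(5.830×10^-4) / (2π×0.203 m) = 14.14 H.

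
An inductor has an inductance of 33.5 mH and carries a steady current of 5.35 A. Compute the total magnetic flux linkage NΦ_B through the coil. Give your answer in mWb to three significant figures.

From L = NΦ_B/I, the flux linkage is NΦ_B = LI.
NΦ_B = (3.350×10^-2 H)(5.35 A) = 0.1792 Wb.

NΦ_B ≈ 179 mWb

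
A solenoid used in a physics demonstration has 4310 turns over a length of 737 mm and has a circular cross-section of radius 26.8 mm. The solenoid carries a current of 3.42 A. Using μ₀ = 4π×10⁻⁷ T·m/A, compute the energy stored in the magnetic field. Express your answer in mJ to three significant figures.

U ≈ 418 mJ

A = πr² = π(2.680×10^-2 m)² = 2.256×10^-3 m².
L = μ₀N²A/ℓ = (4π×10⁻⁷)(4310)²(2.256×10^-3)/(0.737) = 7.147×10^-2 H.
U = ½LI² = ½(7.147×10^-2)(3.42)² = 0.418 J.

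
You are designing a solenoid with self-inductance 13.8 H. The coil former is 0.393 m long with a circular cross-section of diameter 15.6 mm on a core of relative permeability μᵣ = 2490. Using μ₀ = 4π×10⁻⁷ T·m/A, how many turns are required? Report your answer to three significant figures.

A = π(d/2)² = π(7.800×10^-3 m)² = 1.911×10^-4 m².
From L = μ₀μᵣN²A/ℓ, N = √(Lℓ / (μ₀μᵣA)).
N = √[(13.8)(0.393) / ((4π×10⁻⁷)(2490)×1.911×10^-4)] = √(9.068×10^6) ≈ 3011.4.

N ≈ 3010 turns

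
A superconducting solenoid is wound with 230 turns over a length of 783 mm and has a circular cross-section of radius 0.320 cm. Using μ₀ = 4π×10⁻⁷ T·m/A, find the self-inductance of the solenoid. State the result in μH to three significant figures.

L ≈ 2.73 μH

A = πr² = π(3.200×10^-3 m)² = 3.217×10^-5 m².
For a long solenoid, L = μ₀N²A/ℓ.
L = (4π×10⁻⁷)(230)²(3.217×10^-5)/(0.783 m) = 2.731×10^-6 H.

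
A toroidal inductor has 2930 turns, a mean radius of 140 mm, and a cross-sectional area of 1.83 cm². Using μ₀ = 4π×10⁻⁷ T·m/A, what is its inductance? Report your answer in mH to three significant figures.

L ≈ 2.24 mH

For a thin toroid, L = μ₀N²A/(2πR).
L = (4π×10⁻⁷)(2930)²(1.830×10^-4) / (2π×0.14 m) = 2.244×10^-3 H.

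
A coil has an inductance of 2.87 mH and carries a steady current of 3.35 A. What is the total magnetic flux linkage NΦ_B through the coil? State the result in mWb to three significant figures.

From L = NΦ_B/I, the flux linkage is NΦ_B = LI.
NΦ_B = (2.870×10^-3 H)(3.35 A) = 9.6145×10^-3 Wb.

NΦ_B ≈ 9.61 mWb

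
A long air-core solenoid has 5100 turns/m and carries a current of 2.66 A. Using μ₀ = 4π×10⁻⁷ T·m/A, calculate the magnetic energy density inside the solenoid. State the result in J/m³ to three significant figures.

B = μ₀nI = (4π×10⁻⁷)(5.100×10^3)(2.66) = 1.7048×10^-2 T.
u = B²/(2μ₀) = (1.7048×10^-2)²/(2×4π×10⁻⁷) = 115.6 J/m³.

u ≈ 116 J/m³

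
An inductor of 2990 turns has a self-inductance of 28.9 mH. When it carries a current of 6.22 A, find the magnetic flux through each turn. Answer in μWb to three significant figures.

From L = NΦ_B/I, the flux per turn is Φ_B = LI/N.
Φ_B = (2.890×10^-2 H)(6.22 A)/2990 = 6.012×10^-5 Wb.

Φ_B ≈ 60.1 μWb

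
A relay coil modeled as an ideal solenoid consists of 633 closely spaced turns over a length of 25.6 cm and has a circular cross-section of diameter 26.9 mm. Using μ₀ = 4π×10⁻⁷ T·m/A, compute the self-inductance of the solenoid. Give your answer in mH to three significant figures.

A = π(d/2)² = π(1.345×10^-2 m)² = 5.683×10^-4 m².
For a long solenoid, L = μ₀N²A/ℓ.
L = (4π×10⁻⁷)(633)²(5.683×10^-4)/(0.256 m) = 1.118×10^-3 H.

L ≈ 1.12 mH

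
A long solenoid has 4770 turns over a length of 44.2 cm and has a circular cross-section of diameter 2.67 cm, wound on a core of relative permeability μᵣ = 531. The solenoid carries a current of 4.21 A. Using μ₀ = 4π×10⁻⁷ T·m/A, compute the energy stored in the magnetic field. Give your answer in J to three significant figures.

U ≈ 170 J

A = π(d/2)² = π(1.335×10^-2 m)² = 5.599×10^-4 m².
L = μ₀μᵣN²A/ℓ = (4π×10⁻⁷)(531)(4770)²(5.599×10^-4)/(0.442) = 19.23 H.
U = ½LI² = ½(19.23)(4.21)² = 170.4 J.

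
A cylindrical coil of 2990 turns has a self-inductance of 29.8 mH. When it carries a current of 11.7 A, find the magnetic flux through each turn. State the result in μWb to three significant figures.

Φ_B ≈ 117 μWb

From L = NΦ_B/I, the flux per turn is Φ_B = LI/N.
Φ_B = (2.980×10^-2 H)(11.7 A)/2990 = 1.166×10^-4 Wb.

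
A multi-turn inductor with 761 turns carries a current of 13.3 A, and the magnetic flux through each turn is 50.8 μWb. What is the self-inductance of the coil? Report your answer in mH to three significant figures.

Self-inductance is defined by L = NΦ_B/I (flux linkage over current).
L = (761)(5.080×10^-5 Wb)/(13.3 A) = 2.907×10^-3 H.

L ≈ 2.91 mH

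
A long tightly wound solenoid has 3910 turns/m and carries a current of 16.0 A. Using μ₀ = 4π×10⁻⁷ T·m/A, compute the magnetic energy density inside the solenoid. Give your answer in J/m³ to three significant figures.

u ≈ 2460 J/m³

B = μ₀nI = (4π×10⁻⁷)(3.910×10^3)(16.0) = 7.862×10^-2 T.
u = B²/(2μ₀) = (7.862×10^-2)²/(2×4π×10⁻⁷) = 2.459×10^3 J/m³.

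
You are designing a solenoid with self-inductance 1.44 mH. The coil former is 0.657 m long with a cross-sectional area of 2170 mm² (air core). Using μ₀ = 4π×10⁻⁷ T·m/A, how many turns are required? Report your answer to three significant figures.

A = 2170 mm² = 2.170×10^-3 m².
From L = μ₀N²A/ℓ, N = √(Lℓ / (μ₀A)).
N = √[(1.440×10^-3)(0.657) / ((4π×10⁻⁷)×2.170×10^-3)] = √(3.469×10^5) ≈ 589.0.

N ≈ 589 turns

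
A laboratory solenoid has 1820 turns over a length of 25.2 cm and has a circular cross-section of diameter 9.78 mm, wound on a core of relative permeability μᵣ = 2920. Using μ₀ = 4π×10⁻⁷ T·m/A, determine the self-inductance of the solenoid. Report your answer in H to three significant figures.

A = π(d/2)² = π(4.890×10^-3 m)² = 7.512×10^-5 m².
For a long solenoid, L = μ₀μᵣN²A/ℓ.
L = (4π×10⁻⁷)(2920)(1820)²(7.512×10^-5)/(0.252 m) = 3.623 H.

L ≈ 3.62 H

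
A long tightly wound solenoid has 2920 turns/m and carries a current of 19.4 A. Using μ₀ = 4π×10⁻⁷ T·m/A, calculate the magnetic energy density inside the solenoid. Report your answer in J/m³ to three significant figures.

B = μ₀nI = (4π×10⁻⁷)(2.920×10^3)(19.4) = 7.119×10^-2 T.
u = B²/(2μ₀) = (7.119×10^-2)²/(2×4π×10⁻⁷) = 2.016×10^3 J/m³.

u ≈ 2020 J/m³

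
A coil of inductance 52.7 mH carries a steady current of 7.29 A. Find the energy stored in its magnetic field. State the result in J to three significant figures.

Stored magnetic energy: U = ½LI².
U = ½(5.270×10^-2 H)(7.29 A)² = 1.4 J.

U ≈ 1.40 J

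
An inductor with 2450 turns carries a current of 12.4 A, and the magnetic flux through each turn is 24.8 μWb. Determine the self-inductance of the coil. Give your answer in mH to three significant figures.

Self-inductance is defined by L = NΦ_B/I (flux linkage over current).
L = (2450)(2.480×10^-5 Wb)/(12.4 A) = 4.900×10^-3 H.

L ≈ 4.90 mH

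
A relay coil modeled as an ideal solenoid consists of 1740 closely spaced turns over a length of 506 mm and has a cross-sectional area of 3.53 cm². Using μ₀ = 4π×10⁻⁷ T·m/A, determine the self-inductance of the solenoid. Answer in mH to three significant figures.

L ≈ 2.65 mH

A = 3.53 cm² = 3.530×10^-4 m².
For a long solenoid, L = μ₀N²A/ℓ.
L = (4π×10⁻⁷)(1740)²(3.530×10^-4)/(0.506 m) = 2.654×10^-3 H.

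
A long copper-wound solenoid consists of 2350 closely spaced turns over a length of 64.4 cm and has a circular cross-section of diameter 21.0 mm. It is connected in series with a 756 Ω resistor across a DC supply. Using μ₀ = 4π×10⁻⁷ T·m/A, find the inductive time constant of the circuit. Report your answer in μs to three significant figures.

τ ≈ 4.94 μs

A = π(d/2)² = π(1.050×10^-2 m)² = 3.464×10^-4 m².
L = μ₀N²A/ℓ = (4π×10⁻⁷)(2350)²(3.464×10^-4)/(0.644) = 3.732×10^-3 H.
τ = L/R = (3.732×10^-3)/(756) = 4.937×10^-6 s.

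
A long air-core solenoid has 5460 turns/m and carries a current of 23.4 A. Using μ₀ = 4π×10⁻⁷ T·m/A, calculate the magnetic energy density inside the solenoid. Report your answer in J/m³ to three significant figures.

B = μ₀nI = (4π×10⁻⁷)(5.460×10^3)(23.4) = 0.1606 T.
u = B²/(2μ₀) = (0.1606)²/(2×4π×10⁻⁷) = 1.026×10^4 J/m³.

u ≈ 10300 J/m³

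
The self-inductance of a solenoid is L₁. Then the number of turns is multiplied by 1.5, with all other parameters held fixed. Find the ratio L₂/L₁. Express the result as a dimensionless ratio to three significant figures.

For a solenoid, L ∝ μᵣN²A/ℓ.
L₂/L₁ = (1.5)^2 = 2.25.

L₂/L₁ = 2.25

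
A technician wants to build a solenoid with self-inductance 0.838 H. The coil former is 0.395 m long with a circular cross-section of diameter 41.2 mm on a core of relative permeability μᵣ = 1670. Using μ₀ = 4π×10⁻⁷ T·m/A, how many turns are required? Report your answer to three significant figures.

A = π(d/2)² = π(2.060×10^-2 m)² = 1.333×10^-3 m².
From L = μ₀μᵣN²A/ℓ, N = √(Lℓ / (μ₀μᵣA)).
N = √[(0.838)(0.395) / ((4π×10⁻⁷)(1670)×1.333×10^-3)] = √(1.183×10^5) ≈ 344.0.

N ≈ 344 turns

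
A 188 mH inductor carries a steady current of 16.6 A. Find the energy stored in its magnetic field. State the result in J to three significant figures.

U ≈ 25.9 J

Stored magnetic energy: U = ½LI².
U = ½(0.188 H)(16.6 A)² = 25.9 J.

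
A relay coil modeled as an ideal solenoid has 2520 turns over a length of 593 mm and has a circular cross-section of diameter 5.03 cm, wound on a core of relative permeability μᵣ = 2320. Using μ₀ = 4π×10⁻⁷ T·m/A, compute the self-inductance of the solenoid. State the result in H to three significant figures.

A = π(d/2)² = π(2.515×10^-2 m)² = 1.987×10^-3 m².
For a long solenoid, L = μ₀μᵣN²A/ℓ.
L = (4π×10⁻⁷)(2320)(2520)²(1.987×10^-3)/(0.593 m) = 62.04 H.

L ≈ 62.0 H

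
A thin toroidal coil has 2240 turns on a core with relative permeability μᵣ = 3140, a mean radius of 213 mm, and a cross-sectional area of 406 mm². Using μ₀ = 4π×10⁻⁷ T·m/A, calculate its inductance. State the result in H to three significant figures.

L ≈ 6.01 H

For a thin toroid, L = μ₀μᵣN²A/(2πR).
L = (4π×10⁻⁷)(3140)(2240)²(4.060×10^-4) / (2π×0.213 m) = 6.006 H.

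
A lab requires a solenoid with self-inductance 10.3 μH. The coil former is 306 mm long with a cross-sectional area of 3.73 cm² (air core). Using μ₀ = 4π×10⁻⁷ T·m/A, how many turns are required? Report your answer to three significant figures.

N ≈ 82 turns

A = 3.73 cm² = 3.730×10^-4 m².
From L = μ₀N²A/ℓ, N = √(Lℓ / (μ₀A)).
N = √[(1.030×10^-5)(0.306) / ((4π×10⁻⁷)×3.730×10^-4)] = √(6.724×10^3) ≈ 82.0.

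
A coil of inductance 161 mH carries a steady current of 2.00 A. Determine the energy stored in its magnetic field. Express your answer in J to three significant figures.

U ≈ 0.322 J

Stored magnetic energy: U = ½LI².
U = ½(0.161 H)(2.00 A)² = 0.322 J.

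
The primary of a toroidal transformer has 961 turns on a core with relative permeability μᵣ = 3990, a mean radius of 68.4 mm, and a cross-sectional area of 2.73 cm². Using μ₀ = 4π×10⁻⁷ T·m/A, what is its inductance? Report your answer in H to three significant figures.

L ≈ 2.94 H

For a thin toroid, L = μ₀μᵣN²A/(2πR).
L = (4π×10⁻⁷)(3990)(961)²(2.730×10^-4) / (2π×6.840×10^-2 m) = 2.941 H.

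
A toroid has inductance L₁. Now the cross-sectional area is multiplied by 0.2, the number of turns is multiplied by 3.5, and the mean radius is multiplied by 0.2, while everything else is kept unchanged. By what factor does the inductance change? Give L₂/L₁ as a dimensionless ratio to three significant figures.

L₂/L₁ = 12.3

For a toroid, L ∝ μᵣN²A/R.
L₂/L₁ = (0.2) × (3.5)^2 × (0.2)^-1 = 12.3.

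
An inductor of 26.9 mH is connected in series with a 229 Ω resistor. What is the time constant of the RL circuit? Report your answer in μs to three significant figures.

τ ≈ 117 μs

τ = L/R = (2.690×10^-2 H)/(229 Ω) = 1.1747×10^-4 s.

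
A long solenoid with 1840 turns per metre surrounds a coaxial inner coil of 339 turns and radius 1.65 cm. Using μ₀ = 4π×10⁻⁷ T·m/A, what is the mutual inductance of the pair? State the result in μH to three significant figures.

The outer solenoid produces a uniform field B₁ = μ₀n₁I₁ across the inner coil,
so the flux linkage is N₂Φ = N₂B₁A₂ = μ₀n₁N₂A₂·I₁, giving M = μ₀n₁N₂A₂.
A₂ = πr² = π(1.650×10^-2 m)² = 8.553×10^-4 m².
M = (4π×10⁻⁷)(1840)(339)(8.553×10^-4) = 6.704×10^-4 H.

M ≈ 670 μH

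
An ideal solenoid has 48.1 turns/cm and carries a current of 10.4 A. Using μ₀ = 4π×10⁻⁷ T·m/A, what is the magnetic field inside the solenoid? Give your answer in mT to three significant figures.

B ≈ 62.9 mT

Inside a long solenoid, B = μ₀nI.
B = (4π×10⁻⁷)(4.810×10^3 m⁻¹)(10.4 A) = 6.286×10^-2 T.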